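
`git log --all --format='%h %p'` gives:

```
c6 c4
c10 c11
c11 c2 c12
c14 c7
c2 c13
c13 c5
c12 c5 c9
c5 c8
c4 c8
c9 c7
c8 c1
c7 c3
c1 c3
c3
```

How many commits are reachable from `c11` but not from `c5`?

6

Reachable from c11: {c1, c11, c12, c13, c2, c3, c5, c7, c8, c9}.
Reachable from c5: {c1, c3, c5, c8}.
In c11's history but not c5's: {c11, c12, c13, c2, c7, c9} — 6 commits.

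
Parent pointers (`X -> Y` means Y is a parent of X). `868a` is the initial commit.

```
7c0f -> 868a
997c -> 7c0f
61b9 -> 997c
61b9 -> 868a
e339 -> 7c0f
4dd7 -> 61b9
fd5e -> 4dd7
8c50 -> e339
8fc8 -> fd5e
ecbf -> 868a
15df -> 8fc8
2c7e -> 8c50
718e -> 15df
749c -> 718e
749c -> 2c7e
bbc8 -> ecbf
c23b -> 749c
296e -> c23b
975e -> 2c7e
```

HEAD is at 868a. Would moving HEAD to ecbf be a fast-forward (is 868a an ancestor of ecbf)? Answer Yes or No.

A fast-forward from 868a to ecbf is possible iff 868a is an ancestor of ecbf.
Ancestors of ecbf: {868a, ecbf}.
868a is among them, so fast-forward is possible.

Yes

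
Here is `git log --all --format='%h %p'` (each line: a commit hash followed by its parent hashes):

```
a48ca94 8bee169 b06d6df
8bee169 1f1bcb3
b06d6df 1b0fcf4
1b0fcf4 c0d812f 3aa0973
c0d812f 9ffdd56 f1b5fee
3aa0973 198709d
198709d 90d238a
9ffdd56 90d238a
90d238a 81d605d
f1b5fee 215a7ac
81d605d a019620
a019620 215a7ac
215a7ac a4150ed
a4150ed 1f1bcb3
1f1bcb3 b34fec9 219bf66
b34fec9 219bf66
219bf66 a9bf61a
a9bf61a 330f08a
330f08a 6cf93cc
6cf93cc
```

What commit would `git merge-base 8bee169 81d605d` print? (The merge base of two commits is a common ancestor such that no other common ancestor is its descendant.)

Ancestors of 8bee169: {1f1bcb3, 219bf66, 330f08a, 6cf93cc, 8bee169, a9bf61a, b34fec9}.
Ancestors of 81d605d: {1f1bcb3, 215a7ac, 219bf66, 330f08a, 6cf93cc, 81d605d, a019620, a4150ed, a9bf61a, b34fec9}.
Common ancestors: {1f1bcb3, 219bf66, 330f08a, 6cf93cc, a9bf61a, b34fec9}.
Among these, 1f1bcb3 is not an ancestor of any other common ancestor — it is the merge base.

1f1bcb3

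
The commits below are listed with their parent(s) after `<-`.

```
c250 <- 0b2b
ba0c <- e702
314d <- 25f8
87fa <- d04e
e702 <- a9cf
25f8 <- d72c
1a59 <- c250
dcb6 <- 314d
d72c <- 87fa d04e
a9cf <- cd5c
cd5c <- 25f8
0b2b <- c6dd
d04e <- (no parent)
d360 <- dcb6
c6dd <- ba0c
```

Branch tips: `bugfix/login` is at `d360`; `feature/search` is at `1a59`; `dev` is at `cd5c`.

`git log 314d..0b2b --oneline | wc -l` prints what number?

Reachable from 0b2b: {0b2b, 25f8, 87fa, a9cf, ba0c, c6dd, cd5c, d04e, d72c, e702}.
Reachable from 314d: {25f8, 314d, 87fa, d04e, d72c}.
In 0b2b's history but not 314d's: {0b2b, a9cf, ba0c, c6dd, cd5c, e702} — 6 commits.

6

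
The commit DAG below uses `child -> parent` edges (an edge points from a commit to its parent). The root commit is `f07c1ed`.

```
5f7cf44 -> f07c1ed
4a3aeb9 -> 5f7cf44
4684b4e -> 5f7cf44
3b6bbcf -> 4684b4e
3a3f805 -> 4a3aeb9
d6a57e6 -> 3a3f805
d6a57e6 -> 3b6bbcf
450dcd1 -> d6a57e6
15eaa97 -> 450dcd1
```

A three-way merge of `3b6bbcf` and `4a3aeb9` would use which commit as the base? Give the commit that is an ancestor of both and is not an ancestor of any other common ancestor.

Ancestors of 3b6bbcf: {3b6bbcf, 4684b4e, 5f7cf44, f07c1ed}.
Ancestors of 4a3aeb9: {4a3aeb9, 5f7cf44, f07c1ed}.
Common ancestors: {5f7cf44, f07c1ed}.
Among these, 5f7cf44 is not an ancestor of any other common ancestor — it is the merge base.

5f7cf44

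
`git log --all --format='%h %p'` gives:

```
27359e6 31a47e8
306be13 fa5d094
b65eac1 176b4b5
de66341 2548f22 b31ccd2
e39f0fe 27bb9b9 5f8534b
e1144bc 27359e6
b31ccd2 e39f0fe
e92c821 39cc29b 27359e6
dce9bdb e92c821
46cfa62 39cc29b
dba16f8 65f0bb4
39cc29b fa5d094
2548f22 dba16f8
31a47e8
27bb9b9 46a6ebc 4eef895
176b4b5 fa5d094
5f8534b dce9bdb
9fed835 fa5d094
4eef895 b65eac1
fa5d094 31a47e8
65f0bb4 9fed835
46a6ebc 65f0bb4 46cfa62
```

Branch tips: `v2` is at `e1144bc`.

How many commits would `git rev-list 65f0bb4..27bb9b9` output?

7

Reachable from 27bb9b9: {176b4b5, 27bb9b9, 31a47e8, 39cc29b, 46a6ebc, 46cfa62, 4eef895, 65f0bb4, 9fed835, b65eac1, fa5d094}.
Reachable from 65f0bb4: {31a47e8, 65f0bb4, 9fed835, fa5d094}.
In 27bb9b9's history but not 65f0bb4's: {176b4b5, 27bb9b9, 39cc29b, 46a6ebc, 46cfa62, 4eef895, b65eac1} — 7 commits.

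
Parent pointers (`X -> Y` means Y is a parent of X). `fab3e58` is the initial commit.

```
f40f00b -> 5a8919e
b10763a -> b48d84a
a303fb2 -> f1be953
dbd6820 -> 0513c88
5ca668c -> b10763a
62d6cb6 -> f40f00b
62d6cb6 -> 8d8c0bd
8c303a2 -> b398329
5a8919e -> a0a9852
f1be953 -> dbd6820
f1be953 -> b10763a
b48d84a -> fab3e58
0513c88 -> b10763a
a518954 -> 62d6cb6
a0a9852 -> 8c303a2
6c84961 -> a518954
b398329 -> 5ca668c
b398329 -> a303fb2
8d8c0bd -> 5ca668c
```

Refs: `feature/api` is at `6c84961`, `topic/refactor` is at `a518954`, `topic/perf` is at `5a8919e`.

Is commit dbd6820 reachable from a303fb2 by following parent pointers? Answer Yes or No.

Yes

Ancestors of a303fb2 (commits reachable by following parents): {0513c88, a303fb2, b10763a, b48d84a, dbd6820, f1be953, fab3e58}.
dbd6820 is in that set, so it is an ancestor of a303fb2.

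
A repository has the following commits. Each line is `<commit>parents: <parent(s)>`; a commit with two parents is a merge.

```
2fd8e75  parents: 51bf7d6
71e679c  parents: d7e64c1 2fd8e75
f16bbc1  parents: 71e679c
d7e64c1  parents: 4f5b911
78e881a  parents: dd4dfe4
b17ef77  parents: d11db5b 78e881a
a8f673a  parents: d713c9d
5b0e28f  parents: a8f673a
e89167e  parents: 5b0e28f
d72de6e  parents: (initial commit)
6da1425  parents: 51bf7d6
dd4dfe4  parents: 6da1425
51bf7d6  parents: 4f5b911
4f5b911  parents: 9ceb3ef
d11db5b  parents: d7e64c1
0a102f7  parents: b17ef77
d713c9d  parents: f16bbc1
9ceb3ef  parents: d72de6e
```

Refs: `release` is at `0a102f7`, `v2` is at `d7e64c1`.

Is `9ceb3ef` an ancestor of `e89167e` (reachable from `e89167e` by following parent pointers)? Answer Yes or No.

Ancestors of e89167e (commits reachable by following parents): {2fd8e75, 4f5b911, 51bf7d6, 5b0e28f, 71e679c, 9ceb3ef, a8f673a, d713c9d, d72de6e, d7e64c1, e89167e, f16bbc1}.
9ceb3ef is in that set, so it is an ancestor of e89167e.

Yes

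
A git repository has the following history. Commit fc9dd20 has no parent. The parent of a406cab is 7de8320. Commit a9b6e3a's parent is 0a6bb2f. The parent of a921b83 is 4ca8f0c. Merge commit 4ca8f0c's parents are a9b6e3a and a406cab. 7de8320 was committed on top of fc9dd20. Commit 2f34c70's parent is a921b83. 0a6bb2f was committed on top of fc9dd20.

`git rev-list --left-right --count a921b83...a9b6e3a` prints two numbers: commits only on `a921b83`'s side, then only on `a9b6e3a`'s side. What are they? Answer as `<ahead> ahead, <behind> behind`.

4 ahead, 0 behind

Reachable from a921b83: {0a6bb2f, 4ca8f0c, 7de8320, a406cab, a921b83, a9b6e3a, fc9dd20}.
Reachable from a9b6e3a: {0a6bb2f, a9b6e3a, fc9dd20}.
Only in a921b83's history (ahead): {4ca8f0c, 7de8320, a406cab, a921b83} — 4.
Only in a9b6e3a's history (behind): {} — 0.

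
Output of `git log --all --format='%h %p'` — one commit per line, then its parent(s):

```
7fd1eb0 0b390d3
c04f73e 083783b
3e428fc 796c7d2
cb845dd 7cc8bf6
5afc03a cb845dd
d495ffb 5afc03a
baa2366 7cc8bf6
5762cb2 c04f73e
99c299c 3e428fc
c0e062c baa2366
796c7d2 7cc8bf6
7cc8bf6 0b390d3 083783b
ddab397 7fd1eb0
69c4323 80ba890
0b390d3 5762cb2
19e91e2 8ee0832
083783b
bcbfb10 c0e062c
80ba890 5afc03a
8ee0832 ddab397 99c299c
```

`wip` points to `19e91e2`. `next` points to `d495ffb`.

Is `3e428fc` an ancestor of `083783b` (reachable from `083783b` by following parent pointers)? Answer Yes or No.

No

Ancestors of 083783b: {083783b}.
3e428fc is not in that set, so it is not an ancestor of 083783b.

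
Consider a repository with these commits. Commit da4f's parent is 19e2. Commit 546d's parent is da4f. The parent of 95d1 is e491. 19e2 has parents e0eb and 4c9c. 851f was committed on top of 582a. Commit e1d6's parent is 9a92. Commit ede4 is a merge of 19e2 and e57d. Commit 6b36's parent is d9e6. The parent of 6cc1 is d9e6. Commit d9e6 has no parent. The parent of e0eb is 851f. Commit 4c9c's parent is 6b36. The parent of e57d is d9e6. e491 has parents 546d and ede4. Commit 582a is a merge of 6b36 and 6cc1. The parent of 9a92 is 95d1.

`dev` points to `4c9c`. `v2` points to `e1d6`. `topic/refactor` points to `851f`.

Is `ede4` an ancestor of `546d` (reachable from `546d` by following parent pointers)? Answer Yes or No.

Ancestors of 546d: {19e2, 4c9c, 546d, 582a, 6b36, 6cc1, 851f, d9e6, da4f, e0eb}.
ede4 is not in that set, so it is not an ancestor of 546d.

No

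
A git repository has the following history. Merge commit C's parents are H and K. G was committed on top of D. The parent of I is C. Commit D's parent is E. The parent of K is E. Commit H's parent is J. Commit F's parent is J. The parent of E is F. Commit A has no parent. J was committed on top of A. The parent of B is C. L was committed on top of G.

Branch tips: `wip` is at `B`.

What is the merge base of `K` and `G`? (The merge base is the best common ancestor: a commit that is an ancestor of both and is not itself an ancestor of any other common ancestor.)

E

Ancestors of K: {A, E, F, J, K}.
Ancestors of G: {A, D, E, F, G, J}.
Common ancestors: {A, E, F, J}.
Among these, E is not an ancestor of any other common ancestor — it is the merge base.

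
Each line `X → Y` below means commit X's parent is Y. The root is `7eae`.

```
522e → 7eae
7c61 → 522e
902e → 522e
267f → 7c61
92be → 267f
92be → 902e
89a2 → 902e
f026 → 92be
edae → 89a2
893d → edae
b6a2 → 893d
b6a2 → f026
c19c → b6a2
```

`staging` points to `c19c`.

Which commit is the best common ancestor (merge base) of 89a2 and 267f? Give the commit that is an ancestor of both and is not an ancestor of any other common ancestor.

522e

Ancestors of 89a2: {522e, 7eae, 89a2, 902e}.
Ancestors of 267f: {267f, 522e, 7c61, 7eae}.
Common ancestors: {522e, 7eae}.
Among these, 522e is not an ancestor of any other common ancestor — it is the merge base.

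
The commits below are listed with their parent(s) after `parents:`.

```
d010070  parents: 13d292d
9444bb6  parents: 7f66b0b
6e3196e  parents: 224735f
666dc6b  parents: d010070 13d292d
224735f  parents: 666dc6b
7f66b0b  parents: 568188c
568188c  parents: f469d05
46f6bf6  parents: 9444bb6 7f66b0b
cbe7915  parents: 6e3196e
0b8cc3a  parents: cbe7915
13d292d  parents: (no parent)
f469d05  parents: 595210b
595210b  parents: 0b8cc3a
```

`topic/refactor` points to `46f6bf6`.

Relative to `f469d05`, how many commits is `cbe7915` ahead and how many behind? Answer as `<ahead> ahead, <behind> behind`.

0 ahead, 3 behind

Reachable from cbe7915: {13d292d, 224735f, 666dc6b, 6e3196e, cbe7915, d010070}.
Reachable from f469d05: {0b8cc3a, 13d292d, 224735f, 595210b, 666dc6b, 6e3196e, cbe7915, d010070, f469d05}.
Only in cbe7915's history (ahead): {} — 0.
Only in f469d05's history (behind): {0b8cc3a, 595210b, f469d05} — 3.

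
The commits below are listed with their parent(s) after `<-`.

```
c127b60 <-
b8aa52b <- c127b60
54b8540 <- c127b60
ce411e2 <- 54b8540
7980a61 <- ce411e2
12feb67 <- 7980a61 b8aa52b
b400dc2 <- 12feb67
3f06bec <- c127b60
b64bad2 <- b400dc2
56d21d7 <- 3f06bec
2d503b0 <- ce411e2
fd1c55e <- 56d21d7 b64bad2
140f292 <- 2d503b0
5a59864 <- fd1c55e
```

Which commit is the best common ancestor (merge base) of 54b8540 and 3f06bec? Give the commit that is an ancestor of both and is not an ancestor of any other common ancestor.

Ancestors of 54b8540: {54b8540, c127b60}.
Ancestors of 3f06bec: {3f06bec, c127b60}.
Common ancestors: {c127b60}.
The only common ancestor is c127b60, so it is the merge base.

c127b60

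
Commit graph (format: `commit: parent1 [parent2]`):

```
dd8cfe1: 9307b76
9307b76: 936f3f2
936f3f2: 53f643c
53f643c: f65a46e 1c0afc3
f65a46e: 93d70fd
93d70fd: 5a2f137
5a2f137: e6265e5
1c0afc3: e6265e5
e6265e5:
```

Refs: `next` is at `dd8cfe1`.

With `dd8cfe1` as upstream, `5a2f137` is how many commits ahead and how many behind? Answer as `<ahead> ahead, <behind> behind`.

Reachable from 5a2f137: {5a2f137, e6265e5}.
Reachable from dd8cfe1: {1c0afc3, 53f643c, 5a2f137, 9307b76, 936f3f2, 93d70fd, dd8cfe1, e6265e5, f65a46e}.
Only in 5a2f137's history (ahead): {} — 0.
Only in dd8cfe1's history (behind): {1c0afc3, 53f643c, 9307b76, 936f3f2, 93d70fd, dd8cfe1, f65a46e} — 7.

0 ahead, 7 behind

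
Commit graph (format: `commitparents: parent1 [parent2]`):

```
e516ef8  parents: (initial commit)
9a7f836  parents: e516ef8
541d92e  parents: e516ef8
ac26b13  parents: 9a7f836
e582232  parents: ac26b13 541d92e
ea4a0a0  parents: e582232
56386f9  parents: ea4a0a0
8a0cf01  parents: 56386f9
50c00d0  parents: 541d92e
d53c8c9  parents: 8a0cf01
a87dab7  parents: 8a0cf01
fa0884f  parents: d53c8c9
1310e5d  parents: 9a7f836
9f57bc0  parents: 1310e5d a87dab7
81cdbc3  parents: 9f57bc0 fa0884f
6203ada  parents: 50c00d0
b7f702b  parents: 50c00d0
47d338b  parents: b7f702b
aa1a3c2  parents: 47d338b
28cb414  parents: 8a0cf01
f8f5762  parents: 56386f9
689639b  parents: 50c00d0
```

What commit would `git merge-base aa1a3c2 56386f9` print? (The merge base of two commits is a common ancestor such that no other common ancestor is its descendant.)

541d92e

Ancestors of aa1a3c2: {47d338b, 50c00d0, 541d92e, aa1a3c2, b7f702b, e516ef8}.
Ancestors of 56386f9: {541d92e, 56386f9, 9a7f836, ac26b13, e516ef8, e582232, ea4a0a0}.
Common ancestors: {541d92e, e516ef8}.
Among these, 541d92e is not an ancestor of any other common ancestor — it is the merge base.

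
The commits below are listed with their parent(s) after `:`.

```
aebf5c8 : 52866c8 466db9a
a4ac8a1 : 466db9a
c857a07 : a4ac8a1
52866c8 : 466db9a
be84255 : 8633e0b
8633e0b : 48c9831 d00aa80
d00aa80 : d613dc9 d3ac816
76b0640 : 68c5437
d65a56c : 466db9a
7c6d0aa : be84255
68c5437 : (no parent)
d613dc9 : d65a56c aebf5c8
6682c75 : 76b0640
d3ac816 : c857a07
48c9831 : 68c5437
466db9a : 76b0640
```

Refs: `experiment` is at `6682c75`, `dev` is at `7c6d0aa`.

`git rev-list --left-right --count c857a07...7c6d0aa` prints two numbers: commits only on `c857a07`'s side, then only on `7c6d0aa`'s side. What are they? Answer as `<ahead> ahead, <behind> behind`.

0 ahead, 10 behind

Reachable from c857a07: {466db9a, 68c5437, 76b0640, a4ac8a1, c857a07}.
Reachable from 7c6d0aa: {466db9a, 48c9831, 52866c8, 68c5437, 76b0640, 7c6d0aa, 8633e0b, a4ac8a1, aebf5c8, be84255, c857a07, d00aa80, d3ac816, d613dc9, d65a56c}.
Only in c857a07's history (ahead): {} — 0.
Only in 7c6d0aa's history (behind): {48c9831, 52866c8, 7c6d0aa, 8633e0b, aebf5c8, be84255, d00aa80, d3ac816, d613dc9, d65a56c} — 10.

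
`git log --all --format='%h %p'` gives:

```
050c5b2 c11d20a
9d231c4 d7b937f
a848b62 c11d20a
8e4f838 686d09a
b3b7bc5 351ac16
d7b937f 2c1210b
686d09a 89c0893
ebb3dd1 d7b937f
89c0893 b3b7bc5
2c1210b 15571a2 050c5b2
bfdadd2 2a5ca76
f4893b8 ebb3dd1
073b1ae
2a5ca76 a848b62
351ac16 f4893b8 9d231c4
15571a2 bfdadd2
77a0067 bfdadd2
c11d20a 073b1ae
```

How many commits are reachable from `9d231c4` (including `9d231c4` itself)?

Walking parent pointers from 9d231c4: reachable set = {050c5b2, 073b1ae, 15571a2, 2a5ca76, 2c1210b, 9d231c4, a848b62, bfdadd2, c11d20a, d7b937f}.
That is 10 commits.

10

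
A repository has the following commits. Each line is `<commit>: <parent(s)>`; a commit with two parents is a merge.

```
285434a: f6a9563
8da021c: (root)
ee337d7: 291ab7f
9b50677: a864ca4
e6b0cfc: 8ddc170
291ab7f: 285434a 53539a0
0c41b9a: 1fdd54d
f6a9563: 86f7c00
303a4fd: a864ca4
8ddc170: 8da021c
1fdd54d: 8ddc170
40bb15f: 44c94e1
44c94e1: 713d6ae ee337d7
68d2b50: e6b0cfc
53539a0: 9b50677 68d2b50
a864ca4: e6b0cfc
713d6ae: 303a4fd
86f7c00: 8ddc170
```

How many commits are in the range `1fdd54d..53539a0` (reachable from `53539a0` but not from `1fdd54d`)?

5

Reachable from 53539a0: {53539a0, 68d2b50, 8da021c, 8ddc170, 9b50677, a864ca4, e6b0cfc}.
Reachable from 1fdd54d: {1fdd54d, 8da021c, 8ddc170}.
In 53539a0's history but not 1fdd54d's: {53539a0, 68d2b50, 9b50677, a864ca4, e6b0cfc} — 5 commits.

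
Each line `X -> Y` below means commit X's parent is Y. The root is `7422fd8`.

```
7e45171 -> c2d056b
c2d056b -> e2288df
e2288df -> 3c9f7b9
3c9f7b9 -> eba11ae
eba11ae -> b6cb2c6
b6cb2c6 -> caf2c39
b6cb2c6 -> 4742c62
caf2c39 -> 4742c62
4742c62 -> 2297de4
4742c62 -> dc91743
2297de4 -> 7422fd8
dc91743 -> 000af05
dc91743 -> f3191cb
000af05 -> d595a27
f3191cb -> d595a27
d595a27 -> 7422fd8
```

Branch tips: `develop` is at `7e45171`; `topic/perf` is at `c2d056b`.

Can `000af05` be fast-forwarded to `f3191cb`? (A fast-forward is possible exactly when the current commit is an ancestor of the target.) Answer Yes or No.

A fast-forward from 000af05 to f3191cb is possible iff 000af05 is an ancestor of f3191cb.
Ancestors of f3191cb: {7422fd8, d595a27, f3191cb}.
000af05 is not among them, so fast-forward is not possible.

No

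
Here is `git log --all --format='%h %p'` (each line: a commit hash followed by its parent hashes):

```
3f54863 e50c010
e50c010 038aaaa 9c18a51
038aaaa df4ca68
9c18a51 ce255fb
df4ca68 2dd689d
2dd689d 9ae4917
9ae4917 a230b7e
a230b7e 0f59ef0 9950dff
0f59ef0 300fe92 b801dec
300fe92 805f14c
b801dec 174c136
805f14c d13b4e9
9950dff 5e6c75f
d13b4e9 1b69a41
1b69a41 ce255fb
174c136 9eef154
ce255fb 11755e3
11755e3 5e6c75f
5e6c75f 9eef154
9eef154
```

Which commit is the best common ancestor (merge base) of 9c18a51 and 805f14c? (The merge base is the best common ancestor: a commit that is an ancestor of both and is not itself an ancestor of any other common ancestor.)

Ancestors of 9c18a51: {11755e3, 5e6c75f, 9c18a51, 9eef154, ce255fb}.
Ancestors of 805f14c: {11755e3, 1b69a41, 5e6c75f, 805f14c, 9eef154, ce255fb, d13b4e9}.
Common ancestors: {11755e3, 5e6c75f, 9eef154, ce255fb}.
Among these, ce255fb is not an ancestor of any other common ancestor — it is the merge base.

ce255fb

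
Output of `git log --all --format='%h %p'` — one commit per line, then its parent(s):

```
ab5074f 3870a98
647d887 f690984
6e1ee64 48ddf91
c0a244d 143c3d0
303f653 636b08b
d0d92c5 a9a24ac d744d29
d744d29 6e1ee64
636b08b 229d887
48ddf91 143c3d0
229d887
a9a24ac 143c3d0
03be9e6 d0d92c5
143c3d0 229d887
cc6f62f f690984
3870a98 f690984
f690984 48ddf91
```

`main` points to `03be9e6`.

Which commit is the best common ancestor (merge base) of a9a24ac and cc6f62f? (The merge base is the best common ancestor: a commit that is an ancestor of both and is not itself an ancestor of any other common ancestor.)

Ancestors of a9a24ac: {143c3d0, 229d887, a9a24ac}.
Ancestors of cc6f62f: {143c3d0, 229d887, 48ddf91, cc6f62f, f690984}.
Common ancestors: {143c3d0, 229d887}.
Among these, 143c3d0 is not an ancestor of any other common ancestor — it is the merge base.

143c3d0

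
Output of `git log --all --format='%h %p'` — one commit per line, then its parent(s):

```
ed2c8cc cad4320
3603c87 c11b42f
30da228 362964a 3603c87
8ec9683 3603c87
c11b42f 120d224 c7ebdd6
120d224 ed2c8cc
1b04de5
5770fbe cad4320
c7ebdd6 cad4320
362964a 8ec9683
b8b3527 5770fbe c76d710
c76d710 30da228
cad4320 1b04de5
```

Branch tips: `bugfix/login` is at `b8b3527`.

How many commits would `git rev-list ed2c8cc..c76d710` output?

8

Reachable from c76d710: {120d224, 1b04de5, 30da228, 3603c87, 362964a, 8ec9683, c11b42f, c76d710, c7ebdd6, cad4320, ed2c8cc}.
Reachable from ed2c8cc: {1b04de5, cad4320, ed2c8cc}.
In c76d710's history but not ed2c8cc's: {120d224, 30da228, 3603c87, 362964a, 8ec9683, c11b42f, c76d710, c7ebdd6} — 8 commits.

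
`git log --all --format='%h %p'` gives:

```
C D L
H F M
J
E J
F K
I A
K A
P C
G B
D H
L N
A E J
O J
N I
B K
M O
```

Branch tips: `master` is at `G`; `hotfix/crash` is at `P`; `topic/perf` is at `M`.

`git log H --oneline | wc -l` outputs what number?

8

Walking parent pointers from H: reachable set = {A, E, F, H, J, K, M, O}.
That is 8 commits.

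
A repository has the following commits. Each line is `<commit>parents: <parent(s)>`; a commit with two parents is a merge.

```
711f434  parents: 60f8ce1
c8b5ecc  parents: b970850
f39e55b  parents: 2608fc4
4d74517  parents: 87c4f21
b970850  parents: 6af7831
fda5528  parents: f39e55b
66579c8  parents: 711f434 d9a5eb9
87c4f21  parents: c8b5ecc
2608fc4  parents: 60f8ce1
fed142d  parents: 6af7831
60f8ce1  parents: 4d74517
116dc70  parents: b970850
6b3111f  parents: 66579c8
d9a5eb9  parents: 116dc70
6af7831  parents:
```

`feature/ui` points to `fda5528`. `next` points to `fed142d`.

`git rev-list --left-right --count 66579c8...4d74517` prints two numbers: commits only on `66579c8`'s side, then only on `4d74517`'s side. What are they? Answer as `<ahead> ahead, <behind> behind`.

5 ahead, 0 behind

Reachable from 66579c8: {116dc70, 4d74517, 60f8ce1, 66579c8, 6af7831, 711f434, 87c4f21, b970850, c8b5ecc, d9a5eb9}.
Reachable from 4d74517: {4d74517, 6af7831, 87c4f21, b970850, c8b5ecc}.
Only in 66579c8's history (ahead): {116dc70, 60f8ce1, 66579c8, 711f434, d9a5eb9} — 5.
Only in 4d74517's history (behind): {} — 0.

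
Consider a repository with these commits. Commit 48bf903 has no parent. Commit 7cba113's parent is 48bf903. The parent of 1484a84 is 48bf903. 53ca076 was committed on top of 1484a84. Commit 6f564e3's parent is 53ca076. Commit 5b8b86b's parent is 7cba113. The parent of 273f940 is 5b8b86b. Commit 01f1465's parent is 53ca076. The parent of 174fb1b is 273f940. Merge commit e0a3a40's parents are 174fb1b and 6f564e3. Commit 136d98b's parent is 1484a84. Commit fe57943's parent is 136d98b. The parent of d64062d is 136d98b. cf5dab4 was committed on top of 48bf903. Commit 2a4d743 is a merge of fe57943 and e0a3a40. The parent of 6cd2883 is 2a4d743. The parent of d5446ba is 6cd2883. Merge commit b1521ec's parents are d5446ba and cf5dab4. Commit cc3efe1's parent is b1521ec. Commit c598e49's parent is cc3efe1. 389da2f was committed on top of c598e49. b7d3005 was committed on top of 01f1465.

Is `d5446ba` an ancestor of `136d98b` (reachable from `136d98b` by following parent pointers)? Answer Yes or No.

Ancestors of 136d98b: {136d98b, 1484a84, 48bf903}.
d5446ba is not in that set, so it is not an ancestor of 136d98b.

No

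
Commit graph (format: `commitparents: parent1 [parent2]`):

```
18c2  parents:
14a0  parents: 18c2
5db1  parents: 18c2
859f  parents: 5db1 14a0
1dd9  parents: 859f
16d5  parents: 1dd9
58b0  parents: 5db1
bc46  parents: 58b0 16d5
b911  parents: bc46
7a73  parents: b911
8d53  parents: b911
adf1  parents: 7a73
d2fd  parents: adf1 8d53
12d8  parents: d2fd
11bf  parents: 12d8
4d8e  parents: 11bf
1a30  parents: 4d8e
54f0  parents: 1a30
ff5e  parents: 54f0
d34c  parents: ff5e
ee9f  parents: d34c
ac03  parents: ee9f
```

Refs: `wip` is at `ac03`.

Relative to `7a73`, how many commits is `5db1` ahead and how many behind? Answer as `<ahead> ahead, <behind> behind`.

0 ahead, 8 behind

Reachable from 5db1: {18c2, 5db1}.
Reachable from 7a73: {14a0, 16d5, 18c2, 1dd9, 58b0, 5db1, 7a73, 859f, b911, bc46}.
Only in 5db1's history (ahead): {} — 0.
Only in 7a73's history (behind): {14a0, 16d5, 1dd9, 58b0, 7a73, 859f, b911, bc46} — 8.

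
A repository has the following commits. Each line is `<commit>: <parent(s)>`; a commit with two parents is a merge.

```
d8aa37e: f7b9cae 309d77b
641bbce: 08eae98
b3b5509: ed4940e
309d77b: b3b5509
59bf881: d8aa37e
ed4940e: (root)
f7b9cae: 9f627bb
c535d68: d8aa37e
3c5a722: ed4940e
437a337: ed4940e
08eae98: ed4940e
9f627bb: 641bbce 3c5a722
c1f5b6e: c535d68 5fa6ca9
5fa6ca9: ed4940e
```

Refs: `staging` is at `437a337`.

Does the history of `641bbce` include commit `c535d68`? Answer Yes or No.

No

Ancestors of 641bbce: {08eae98, 641bbce, ed4940e}.
c535d68 is not in that set, so it is not an ancestor of 641bbce.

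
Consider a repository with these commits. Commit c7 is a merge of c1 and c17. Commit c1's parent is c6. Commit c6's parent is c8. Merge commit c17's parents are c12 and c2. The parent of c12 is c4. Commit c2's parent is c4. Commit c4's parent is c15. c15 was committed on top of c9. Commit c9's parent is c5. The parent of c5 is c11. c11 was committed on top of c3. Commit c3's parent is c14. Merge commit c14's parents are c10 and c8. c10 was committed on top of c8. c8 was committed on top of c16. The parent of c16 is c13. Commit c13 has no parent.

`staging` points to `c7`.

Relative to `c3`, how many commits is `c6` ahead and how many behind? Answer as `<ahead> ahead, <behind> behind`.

1 ahead, 3 behind

Reachable from c6: {c13, c16, c6, c8}.
Reachable from c3: {c10, c13, c14, c16, c3, c8}.
Only in c6's history (ahead): {c6} — 1.
Only in c3's history (behind): {c10, c14, c3} — 3.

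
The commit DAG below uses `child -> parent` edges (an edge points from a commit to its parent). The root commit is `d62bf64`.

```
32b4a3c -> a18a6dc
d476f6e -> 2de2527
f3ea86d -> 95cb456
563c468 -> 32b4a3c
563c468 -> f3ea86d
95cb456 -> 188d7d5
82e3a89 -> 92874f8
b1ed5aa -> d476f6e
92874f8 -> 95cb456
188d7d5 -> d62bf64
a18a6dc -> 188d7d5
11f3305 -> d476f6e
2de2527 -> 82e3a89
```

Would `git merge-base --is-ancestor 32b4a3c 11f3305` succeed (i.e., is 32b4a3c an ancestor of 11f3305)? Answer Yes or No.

No

Ancestors of 11f3305: {11f3305, 188d7d5, 2de2527, 82e3a89, 92874f8, 95cb456, d476f6e, d62bf64}.
32b4a3c is not in that set, so it is not an ancestor of 11f3305.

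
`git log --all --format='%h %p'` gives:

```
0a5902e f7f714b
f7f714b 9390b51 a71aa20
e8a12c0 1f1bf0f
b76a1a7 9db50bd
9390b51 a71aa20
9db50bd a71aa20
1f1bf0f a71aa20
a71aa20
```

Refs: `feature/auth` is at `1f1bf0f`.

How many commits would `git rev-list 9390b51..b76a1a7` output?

Reachable from b76a1a7: {9db50bd, a71aa20, b76a1a7}.
Reachable from 9390b51: {9390b51, a71aa20}.
In b76a1a7's history but not 9390b51's: {9db50bd, b76a1a7} — 2 commits.

2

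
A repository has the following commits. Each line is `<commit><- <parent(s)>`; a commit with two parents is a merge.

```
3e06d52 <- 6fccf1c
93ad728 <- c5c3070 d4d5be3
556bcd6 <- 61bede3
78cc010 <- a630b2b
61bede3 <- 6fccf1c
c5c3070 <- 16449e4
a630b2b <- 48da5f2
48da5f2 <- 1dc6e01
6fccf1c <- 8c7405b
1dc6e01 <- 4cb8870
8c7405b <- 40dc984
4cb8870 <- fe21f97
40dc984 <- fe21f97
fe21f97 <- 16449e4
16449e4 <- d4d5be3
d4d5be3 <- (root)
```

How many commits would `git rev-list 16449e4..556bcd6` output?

Reachable from 556bcd6: {16449e4, 40dc984, 556bcd6, 61bede3, 6fccf1c, 8c7405b, d4d5be3, fe21f97}.
Reachable from 16449e4: {16449e4, d4d5be3}.
In 556bcd6's history but not 16449e4's: {40dc984, 556bcd6, 61bede3, 6fccf1c, 8c7405b, fe21f97} — 6 commits.

6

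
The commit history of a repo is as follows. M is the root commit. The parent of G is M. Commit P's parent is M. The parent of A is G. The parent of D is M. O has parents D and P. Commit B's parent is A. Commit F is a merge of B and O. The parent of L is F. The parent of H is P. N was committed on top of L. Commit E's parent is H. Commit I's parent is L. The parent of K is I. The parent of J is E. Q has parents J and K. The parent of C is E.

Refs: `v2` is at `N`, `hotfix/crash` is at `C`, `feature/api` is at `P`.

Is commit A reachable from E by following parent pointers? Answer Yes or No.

Ancestors of E: {E, H, M, P}.
A is not in that set, so it is not an ancestor of E.

No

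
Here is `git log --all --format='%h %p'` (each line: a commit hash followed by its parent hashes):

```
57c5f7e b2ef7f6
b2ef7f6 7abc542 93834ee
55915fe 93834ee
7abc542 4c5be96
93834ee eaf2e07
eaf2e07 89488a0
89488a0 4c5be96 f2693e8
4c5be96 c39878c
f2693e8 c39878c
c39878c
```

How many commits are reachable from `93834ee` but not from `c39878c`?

5

Reachable from 93834ee: {4c5be96, 89488a0, 93834ee, c39878c, eaf2e07, f2693e8}.
Reachable from c39878c: {c39878c}.
In 93834ee's history but not c39878c's: {4c5be96, 89488a0, 93834ee, eaf2e07, f2693e8} — 5 commits.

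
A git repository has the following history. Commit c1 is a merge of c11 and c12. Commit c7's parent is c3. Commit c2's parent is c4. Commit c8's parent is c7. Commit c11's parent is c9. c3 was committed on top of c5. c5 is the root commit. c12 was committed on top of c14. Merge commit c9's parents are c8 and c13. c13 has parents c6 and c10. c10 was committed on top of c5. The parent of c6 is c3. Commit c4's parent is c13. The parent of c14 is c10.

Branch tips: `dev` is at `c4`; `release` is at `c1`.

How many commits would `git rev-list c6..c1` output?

Reachable from c1: {c1, c10, c11, c12, c13, c14, c3, c5, c6, c7, c8, c9}.
Reachable from c6: {c3, c5, c6}.
In c1's history but not c6's: {c1, c10, c11, c12, c13, c14, c7, c8, c9} — 9 commits.

9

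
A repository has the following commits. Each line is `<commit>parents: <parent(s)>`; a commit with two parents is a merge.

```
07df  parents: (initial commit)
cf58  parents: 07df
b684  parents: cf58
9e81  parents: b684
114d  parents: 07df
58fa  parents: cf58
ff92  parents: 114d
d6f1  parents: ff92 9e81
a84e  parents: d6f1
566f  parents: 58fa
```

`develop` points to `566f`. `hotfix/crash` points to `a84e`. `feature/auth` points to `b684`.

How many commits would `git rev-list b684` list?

Walking parent pointers from b684: reachable set = {07df, b684, cf58}.
That is 3 commits.

3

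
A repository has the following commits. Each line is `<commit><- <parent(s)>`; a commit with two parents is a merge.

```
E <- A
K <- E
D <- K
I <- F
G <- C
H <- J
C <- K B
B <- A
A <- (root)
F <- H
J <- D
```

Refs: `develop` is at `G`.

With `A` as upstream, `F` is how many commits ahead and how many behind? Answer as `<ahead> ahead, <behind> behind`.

6 ahead, 0 behind

Reachable from F: {A, D, E, F, H, J, K}.
Reachable from A: {A}.
Only in F's history (ahead): {D, E, F, H, J, K} — 6.
Only in A's history (behind): {} — 0.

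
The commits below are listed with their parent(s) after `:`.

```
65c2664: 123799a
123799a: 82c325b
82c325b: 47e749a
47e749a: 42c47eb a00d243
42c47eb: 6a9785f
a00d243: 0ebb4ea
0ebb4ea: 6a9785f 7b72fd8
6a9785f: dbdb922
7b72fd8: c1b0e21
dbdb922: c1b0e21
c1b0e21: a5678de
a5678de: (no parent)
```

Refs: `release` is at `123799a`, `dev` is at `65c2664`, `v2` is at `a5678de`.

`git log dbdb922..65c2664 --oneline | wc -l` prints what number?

9

Reachable from 65c2664: {0ebb4ea, 123799a, 42c47eb, 47e749a, 65c2664, 6a9785f, 7b72fd8, 82c325b, a00d243, a5678de, c1b0e21, dbdb922}.
Reachable from dbdb922: {a5678de, c1b0e21, dbdb922}.
In 65c2664's history but not dbdb922's: {0ebb4ea, 123799a, 42c47eb, 47e749a, 65c2664, 6a9785f, 7b72fd8, 82c325b, a00d243} — 9 commits.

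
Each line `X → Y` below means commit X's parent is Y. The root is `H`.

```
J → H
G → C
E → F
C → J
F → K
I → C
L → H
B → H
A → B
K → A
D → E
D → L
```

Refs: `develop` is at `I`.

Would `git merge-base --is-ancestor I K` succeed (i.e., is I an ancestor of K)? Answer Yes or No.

Ancestors of K: {A, B, H, K}.
I is not in that set, so it is not an ancestor of K.

No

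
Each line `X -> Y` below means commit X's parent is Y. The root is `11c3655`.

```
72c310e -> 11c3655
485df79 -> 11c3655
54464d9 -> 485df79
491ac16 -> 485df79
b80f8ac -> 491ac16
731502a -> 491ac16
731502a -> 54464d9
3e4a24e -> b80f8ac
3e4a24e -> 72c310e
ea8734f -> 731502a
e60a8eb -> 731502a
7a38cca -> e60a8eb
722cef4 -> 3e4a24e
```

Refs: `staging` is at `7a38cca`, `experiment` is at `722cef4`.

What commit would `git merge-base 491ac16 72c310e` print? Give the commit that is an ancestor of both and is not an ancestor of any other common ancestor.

Ancestors of 491ac16: {11c3655, 485df79, 491ac16}.
Ancestors of 72c310e: {11c3655, 72c310e}.
Common ancestors: {11c3655}.
The only common ancestor is 11c3655, so it is the merge base.

11c3655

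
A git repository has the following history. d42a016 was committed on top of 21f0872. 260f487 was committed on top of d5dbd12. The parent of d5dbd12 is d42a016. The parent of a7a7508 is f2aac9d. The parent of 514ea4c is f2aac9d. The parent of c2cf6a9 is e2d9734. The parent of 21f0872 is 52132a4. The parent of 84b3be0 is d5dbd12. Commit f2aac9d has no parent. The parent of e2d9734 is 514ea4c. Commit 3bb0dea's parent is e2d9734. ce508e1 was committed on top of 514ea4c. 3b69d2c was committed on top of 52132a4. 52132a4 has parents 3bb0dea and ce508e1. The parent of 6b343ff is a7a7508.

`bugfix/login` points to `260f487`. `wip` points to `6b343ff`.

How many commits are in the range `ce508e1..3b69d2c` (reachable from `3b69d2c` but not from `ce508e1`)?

4

Reachable from 3b69d2c: {3b69d2c, 3bb0dea, 514ea4c, 52132a4, ce508e1, e2d9734, f2aac9d}.
Reachable from ce508e1: {514ea4c, ce508e1, f2aac9d}.
In 3b69d2c's history but not ce508e1's: {3b69d2c, 3bb0dea, 52132a4, e2d9734} — 4 commits.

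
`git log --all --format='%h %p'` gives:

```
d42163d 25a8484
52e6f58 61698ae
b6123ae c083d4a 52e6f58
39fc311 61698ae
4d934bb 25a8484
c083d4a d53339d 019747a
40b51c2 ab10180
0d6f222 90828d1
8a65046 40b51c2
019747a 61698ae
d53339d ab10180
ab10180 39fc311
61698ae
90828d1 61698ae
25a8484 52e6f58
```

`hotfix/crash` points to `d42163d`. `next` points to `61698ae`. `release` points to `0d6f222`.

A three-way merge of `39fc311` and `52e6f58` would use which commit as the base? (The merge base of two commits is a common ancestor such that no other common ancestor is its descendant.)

Ancestors of 39fc311: {39fc311, 61698ae}.
Ancestors of 52e6f58: {52e6f58, 61698ae}.
Common ancestors: {61698ae}.
The only common ancestor is 61698ae, so it is the merge base.

61698ae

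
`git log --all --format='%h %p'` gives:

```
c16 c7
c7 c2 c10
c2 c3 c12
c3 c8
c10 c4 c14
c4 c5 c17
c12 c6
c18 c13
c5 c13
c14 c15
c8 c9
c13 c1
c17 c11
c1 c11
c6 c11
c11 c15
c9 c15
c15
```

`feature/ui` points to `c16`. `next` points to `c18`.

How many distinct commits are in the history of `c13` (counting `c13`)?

4

Walking parent pointers from c13: reachable set = {c1, c11, c13, c15}.
That is 4 commits.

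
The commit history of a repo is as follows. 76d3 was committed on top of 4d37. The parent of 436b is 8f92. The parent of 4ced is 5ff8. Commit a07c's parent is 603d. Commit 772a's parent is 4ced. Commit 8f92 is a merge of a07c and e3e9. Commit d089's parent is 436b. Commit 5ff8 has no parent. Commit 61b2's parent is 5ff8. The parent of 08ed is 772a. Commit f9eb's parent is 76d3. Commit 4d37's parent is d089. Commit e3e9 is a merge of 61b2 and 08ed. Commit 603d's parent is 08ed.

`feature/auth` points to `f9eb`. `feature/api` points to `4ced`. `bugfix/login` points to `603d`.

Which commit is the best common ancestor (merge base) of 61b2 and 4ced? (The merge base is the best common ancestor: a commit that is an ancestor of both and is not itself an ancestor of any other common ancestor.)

5ff8

Ancestors of 61b2: {5ff8, 61b2}.
Ancestors of 4ced: {4ced, 5ff8}.
Common ancestors: {5ff8}.
The only common ancestor is 5ff8, so it is the merge base.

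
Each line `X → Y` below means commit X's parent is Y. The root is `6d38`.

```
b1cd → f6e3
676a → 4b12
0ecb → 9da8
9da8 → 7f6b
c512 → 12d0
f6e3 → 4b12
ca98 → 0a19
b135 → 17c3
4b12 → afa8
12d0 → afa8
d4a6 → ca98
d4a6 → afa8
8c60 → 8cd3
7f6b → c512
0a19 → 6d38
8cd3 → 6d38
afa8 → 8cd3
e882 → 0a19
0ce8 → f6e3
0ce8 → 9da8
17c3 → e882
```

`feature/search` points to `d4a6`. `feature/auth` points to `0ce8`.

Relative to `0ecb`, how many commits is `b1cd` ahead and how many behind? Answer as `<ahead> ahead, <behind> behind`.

3 ahead, 5 behind

Reachable from b1cd: {4b12, 6d38, 8cd3, afa8, b1cd, f6e3}.
Reachable from 0ecb: {0ecb, 12d0, 6d38, 7f6b, 8cd3, 9da8, afa8, c512}.
Only in b1cd's history (ahead): {4b12, b1cd, f6e3} — 3.
Only in 0ecb's history (behind): {0ecb, 12d0, 7f6b, 9da8, c512} — 5.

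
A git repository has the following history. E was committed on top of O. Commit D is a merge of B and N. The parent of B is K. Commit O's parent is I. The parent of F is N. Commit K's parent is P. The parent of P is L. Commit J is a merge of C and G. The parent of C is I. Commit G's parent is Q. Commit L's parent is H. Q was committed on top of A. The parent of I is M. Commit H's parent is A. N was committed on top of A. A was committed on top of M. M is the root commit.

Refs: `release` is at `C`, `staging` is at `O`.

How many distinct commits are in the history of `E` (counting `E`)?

Walking parent pointers from E: reachable set = {E, I, M, O}.
That is 4 commits.

4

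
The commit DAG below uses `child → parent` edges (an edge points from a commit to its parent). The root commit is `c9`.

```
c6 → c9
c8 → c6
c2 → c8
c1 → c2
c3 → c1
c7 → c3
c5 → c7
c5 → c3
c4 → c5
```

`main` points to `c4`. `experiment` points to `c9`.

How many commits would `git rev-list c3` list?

Walking parent pointers from c3: reachable set = {c1, c2, c3, c6, c8, c9}.
That is 6 commits.

6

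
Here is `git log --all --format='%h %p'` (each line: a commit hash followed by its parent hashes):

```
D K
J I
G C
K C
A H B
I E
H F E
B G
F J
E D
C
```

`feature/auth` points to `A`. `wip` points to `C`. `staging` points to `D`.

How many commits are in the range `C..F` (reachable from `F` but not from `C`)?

6

Reachable from F: {C, D, E, F, I, J, K}.
Reachable from C: {C}.
In F's history but not C's: {D, E, F, I, J, K} — 6 commits.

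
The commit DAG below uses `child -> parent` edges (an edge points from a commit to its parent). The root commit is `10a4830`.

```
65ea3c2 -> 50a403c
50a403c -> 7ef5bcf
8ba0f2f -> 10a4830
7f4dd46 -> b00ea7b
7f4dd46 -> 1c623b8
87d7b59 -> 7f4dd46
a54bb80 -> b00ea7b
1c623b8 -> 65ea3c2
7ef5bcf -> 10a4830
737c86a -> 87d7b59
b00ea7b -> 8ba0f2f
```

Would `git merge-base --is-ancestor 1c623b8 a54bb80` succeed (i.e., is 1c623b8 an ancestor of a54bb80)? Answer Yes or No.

No

Ancestors of a54bb80: {10a4830, 8ba0f2f, a54bb80, b00ea7b}.
1c623b8 is not in that set, so it is not an ancestor of a54bb80.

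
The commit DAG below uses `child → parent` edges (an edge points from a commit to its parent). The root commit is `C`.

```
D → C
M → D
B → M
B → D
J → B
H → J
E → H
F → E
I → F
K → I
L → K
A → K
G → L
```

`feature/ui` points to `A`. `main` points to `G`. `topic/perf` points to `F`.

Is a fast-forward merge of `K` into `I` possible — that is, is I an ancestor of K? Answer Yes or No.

Yes

A fast-forward from I to K is possible iff I is an ancestor of K.
Ancestors of K: {B, C, D, E, F, H, I, J, K, M}.
I is among them, so fast-forward is possible.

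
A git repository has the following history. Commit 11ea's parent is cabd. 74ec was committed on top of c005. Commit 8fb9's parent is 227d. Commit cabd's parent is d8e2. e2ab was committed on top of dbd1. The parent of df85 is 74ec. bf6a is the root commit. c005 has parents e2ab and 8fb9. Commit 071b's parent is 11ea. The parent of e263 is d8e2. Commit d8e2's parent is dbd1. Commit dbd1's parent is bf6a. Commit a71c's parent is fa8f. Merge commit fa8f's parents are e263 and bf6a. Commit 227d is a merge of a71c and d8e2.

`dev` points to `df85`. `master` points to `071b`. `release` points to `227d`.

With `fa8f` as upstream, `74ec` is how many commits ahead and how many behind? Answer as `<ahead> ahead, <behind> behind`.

Reachable from 74ec: {227d, 74ec, 8fb9, a71c, bf6a, c005, d8e2, dbd1, e263, e2ab, fa8f}.
Reachable from fa8f: {bf6a, d8e2, dbd1, e263, fa8f}.
Only in 74ec's history (ahead): {227d, 74ec, 8fb9, a71c, c005, e2ab} — 6.
Only in fa8f's history (behind): {} — 0.

6 ahead, 0 behind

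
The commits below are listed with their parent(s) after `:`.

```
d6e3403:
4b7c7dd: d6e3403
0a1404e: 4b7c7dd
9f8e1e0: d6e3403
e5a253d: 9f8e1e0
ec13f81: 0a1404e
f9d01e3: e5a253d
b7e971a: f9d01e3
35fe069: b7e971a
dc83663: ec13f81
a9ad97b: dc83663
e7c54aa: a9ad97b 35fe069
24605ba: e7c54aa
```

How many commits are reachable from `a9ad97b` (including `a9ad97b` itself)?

Walking parent pointers from a9ad97b: reachable set = {0a1404e, 4b7c7dd, a9ad97b, d6e3403, dc83663, ec13f81}.
That is 6 commits.

6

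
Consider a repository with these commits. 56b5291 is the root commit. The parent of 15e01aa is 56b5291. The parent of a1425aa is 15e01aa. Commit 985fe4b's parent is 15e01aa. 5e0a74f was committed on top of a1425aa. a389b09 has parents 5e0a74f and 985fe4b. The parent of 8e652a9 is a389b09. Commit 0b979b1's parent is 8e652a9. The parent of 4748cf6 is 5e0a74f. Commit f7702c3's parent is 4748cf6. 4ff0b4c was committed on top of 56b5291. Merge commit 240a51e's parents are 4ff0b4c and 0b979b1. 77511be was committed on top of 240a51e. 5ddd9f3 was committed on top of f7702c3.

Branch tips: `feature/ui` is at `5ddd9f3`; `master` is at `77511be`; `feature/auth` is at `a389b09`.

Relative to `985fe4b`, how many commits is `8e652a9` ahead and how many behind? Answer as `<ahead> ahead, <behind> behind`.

4 ahead, 0 behind

Reachable from 8e652a9: {15e01aa, 56b5291, 5e0a74f, 8e652a9, 985fe4b, a1425aa, a389b09}.
Reachable from 985fe4b: {15e01aa, 56b5291, 985fe4b}.
Only in 8e652a9's history (ahead): {5e0a74f, 8e652a9, a1425aa, a389b09} — 4.
Only in 985fe4b's history (behind): {} — 0.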